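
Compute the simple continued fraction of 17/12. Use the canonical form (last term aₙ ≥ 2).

17 = 1·12 + 5
12 = 2·5 + 2
5 = 2·2 + 1
2 = 2·1 + 0  (stop)
So 17/12 = [1; 2, 2, 2].

[1; 2, 2, 2]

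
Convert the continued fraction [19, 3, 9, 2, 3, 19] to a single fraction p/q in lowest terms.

Fold from the inside: start with 19/1.
  3 + 1/19 = 58/19
  2 + 19/58 = 135/58
  9 + 58/135 = 1273/135
  3 + 135/1273 = 3954/1273
  19 + 1273/3954 = 76399/3954

76399/3954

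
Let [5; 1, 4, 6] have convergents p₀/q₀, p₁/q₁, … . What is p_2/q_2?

Using pₖ = aₖpₖ₋₁ + pₖ₋₂, qₖ = aₖqₖ₋₁ + qₖ₋₂ (with p₋₁=1, p₋₂=0, q₋₁=0, q₋₂=1):
  k=0: a=5, p=5, q=1
  k=1: a=1, p=6, q=1
  k=2: a=4, p=29, q=5

29/5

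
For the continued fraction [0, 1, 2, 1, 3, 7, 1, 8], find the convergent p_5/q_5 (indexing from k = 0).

80/109

Using pₖ = aₖpₖ₋₁ + pₖ₋₂, qₖ = aₖqₖ₋₁ + qₖ₋₂ (with p₋₁=1, p₋₂=0, q₋₁=0, q₋₂=1):
  k=0: a=0, p=0, q=1
  k=1: a=1, p=1, q=1
  k=2: a=2, p=2, q=3
  k=3: a=1, p=3, q=4
  k=4: a=3, p=11, q=15
  k=5: a=7, p=80, q=109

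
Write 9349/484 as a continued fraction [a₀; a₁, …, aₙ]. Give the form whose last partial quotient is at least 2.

[19; 3, 6, 8, 3]

9349 = 19×484 + 153
484 = 3×153 + 25
153 = 6×25 + 3
25 = 8×3 + 1
3 = 3×1 + 0  (stop)
So 9349/484 = [19; 3, 6, 8, 3].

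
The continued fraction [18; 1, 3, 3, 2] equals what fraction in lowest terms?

Fold from the inside: start with 2/1.
  3 + 1/2 = 7/2
  3 + 2/7 = 23/7
  1 + 7/23 = 30/23
  18 + 23/30 = 563/30

563/30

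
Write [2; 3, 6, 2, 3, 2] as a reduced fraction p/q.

753/325

Fold from the inside: start with 2/1.
  3 + 1/2 = 7/2
  2 + 2/7 = 16/7
  6 + 7/16 = 103/16
  3 + 16/103 = 325/103
  2 + 103/325 = 753/325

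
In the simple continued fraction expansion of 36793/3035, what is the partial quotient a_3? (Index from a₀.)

3

36793 = 12·3035 + 373   →  a_0 = 12
3035 = 8·373 + 51   →  a_1 = 8
373 = 7·51 + 16   →  a_2 = 7
51 = 3·16 + 3   →  a_3 = 3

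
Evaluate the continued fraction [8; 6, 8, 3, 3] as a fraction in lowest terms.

Using pₖ = aₖpₖ₋₁ + pₖ₋₂ and qₖ = aₖqₖ₋₁ + qₖ₋₂:
  k=0: a=8, p=8, q=1
  k=1: a=6, p=49, q=6
  k=2: a=8, p=400, q=49
  k=3: a=3, p=1249, q=153
  k=4: a=3, p=4147, q=508

4147/508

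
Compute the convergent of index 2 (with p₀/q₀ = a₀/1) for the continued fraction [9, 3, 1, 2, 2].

37/4

Using pₖ = aₖpₖ₋₁ + pₖ₋₂, qₖ = aₖqₖ₋₁ + qₖ₋₂ (with p₋₁=1, p₋₂=0, q₋₁=0, q₋₂=1):
  k=0: a=9, p=9, q=1
  k=1: a=3, p=28, q=3
  k=2: a=1, p=37, q=4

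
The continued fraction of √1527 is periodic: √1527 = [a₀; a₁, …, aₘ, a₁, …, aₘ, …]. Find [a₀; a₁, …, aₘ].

a₀ = ⌊√1527⌋ = 39.
With m₀=0, d₀=1 and mₖ₊₁ = dₖaₖ − mₖ, dₖ₊₁ = (n − mₖ₊₁²)/dₖ, aₖ₊₁ = ⌊(a₀+mₖ₊₁)/dₖ₊₁⌋:
  k=1: m=39, d=6, a=13
  k=2: m=39, d=1, a=78
d=1 and a=2a₀=78 at k=2, so the next step gives (m, d) = (39, 6) again — its k=1 value — and the period has length 2.

[39; 13, 78]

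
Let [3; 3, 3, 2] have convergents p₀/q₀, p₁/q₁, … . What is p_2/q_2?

33/10

Using pₖ = aₖpₖ₋₁ + pₖ₋₂, qₖ = aₖqₖ₋₁ + qₖ₋₂ (with p₋₁=1, p₋₂=0, q₋₁=0, q₋₂=1):
  k=0: a=3, p=3, q=1
  k=1: a=3, p=10, q=3
  k=2: a=3, p=33, q=10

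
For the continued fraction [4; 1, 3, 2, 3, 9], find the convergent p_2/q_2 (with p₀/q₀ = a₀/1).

Using pₖ = aₖpₖ₋₁ + pₖ₋₂, qₖ = aₖqₖ₋₁ + qₖ₋₂ (with p₋₁=1, p₋₂=0, q₋₁=0, q₋₂=1):
  k=0: a=4, p=4, q=1
  k=1: a=1, p=5, q=1
  k=2: a=3, p=19, q=4

19/4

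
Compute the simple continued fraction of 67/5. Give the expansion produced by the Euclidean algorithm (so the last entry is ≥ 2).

[13; 2, 2]

67 = 13*5 + 2
5 = 2*2 + 1
2 = 2*1 + 0  (stop)
So 67/5 = [13; 2, 2].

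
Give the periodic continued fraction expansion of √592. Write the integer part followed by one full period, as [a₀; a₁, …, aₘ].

a₀ = ⌊√592⌋ = 24.
With m₀=0, d₀=1 and mₖ₊₁ = dₖaₖ − mₖ, dₖ₊₁ = (n − mₖ₊₁²)/dₖ, aₖ₊₁ = ⌊(a₀+mₖ₊₁)/dₖ₊₁⌋:
  k=1: m=24, d=16, a=3
  k=2: m=24, d=1, a=48
d=1 and a=2a₀=48 at k=2, so the next step gives (m, d) = (24, 16) again — its k=1 value — and the period has length 2.

[24; 3, 48]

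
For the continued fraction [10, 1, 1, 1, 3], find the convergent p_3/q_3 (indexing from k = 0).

32/3

Using pₖ = aₖpₖ₋₁ + pₖ₋₂, qₖ = aₖqₖ₋₁ + qₖ₋₂ (with p₋₁=1, p₋₂=0, q₋₁=0, q₋₂=1):
  k=0: a=10, p=10, q=1
  k=1: a=1, p=11, q=1
  k=2: a=1, p=21, q=2
  k=3: a=1, p=32, q=3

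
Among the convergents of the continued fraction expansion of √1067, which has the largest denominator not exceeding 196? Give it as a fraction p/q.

6337/194

√1067 = [32; 1, 1, 1, 64, …] (period length 4).
Convergents:
  p_0/q_0 = 32/1
  p_1/q_1 = 33/1
  p_2/q_2 = 65/2
  p_3/q_3 = 98/3
  p_4/q_4 = 6337/194
  p_5/q_5 = 6435/197
q_4 = 194 ≤ 196 < 197 = q_5, so the answer is 6337/194.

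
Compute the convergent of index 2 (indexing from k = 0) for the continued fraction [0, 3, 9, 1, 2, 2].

9/28

Using pₖ = aₖpₖ₋₁ + pₖ₋₂, qₖ = aₖqₖ₋₁ + qₖ₋₂ (with p₋₁=1, p₋₂=0, q₋₁=0, q₋₂=1):
  k=0: a=0, p=0, q=1
  k=1: a=3, p=1, q=3
  k=2: a=9, p=9, q=28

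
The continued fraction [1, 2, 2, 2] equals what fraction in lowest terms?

17/12

Using pₖ = aₖpₖ₋₁ + pₖ₋₂ and qₖ = aₖqₖ₋₁ + qₖ₋₂:
  k=0: a=1, p=1, q=1
  k=1: a=2, p=3, q=2
  k=2: a=2, p=7, q=5
  k=3: a=2, p=17, q=12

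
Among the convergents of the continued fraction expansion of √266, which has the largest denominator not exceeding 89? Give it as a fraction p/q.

685/42

√266 = [16; 3, 4, 3, 32, …] (period length 4).
Convergents:
  p_0/q_0 = 16/1
  p_1/q_1 = 49/3
  p_2/q_2 = 212/13
  p_3/q_3 = 685/42
  p_4/q_4 = 22132/1357
q_3 = 42 ≤ 89 < 1357 = q_4, so the answer is 685/42.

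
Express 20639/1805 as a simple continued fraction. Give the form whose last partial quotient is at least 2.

20639 = 11×1805 + 784
1805 = 2×784 + 237
784 = 3×237 + 73
237 = 3×73 + 18
73 = 4×18 + 1
18 = 18×1 + 0  (stop)
So 20639/1805 = [11; 2, 3, 3, 4, 18].

[11; 2, 3, 3, 4, 18]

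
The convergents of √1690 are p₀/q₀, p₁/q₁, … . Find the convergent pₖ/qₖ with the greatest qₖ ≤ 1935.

√1690 = [41; 9, 8, 9, 82, …] (period length 4).
Convergents:
  p_0/q_0 = 41/1
  p_1/q_1 = 370/9
  p_2/q_2 = 3001/73
  p_3/q_3 = 27379/666
  p_4/q_4 = 2248079/54685
q_3 = 666 ≤ 1935 < 54685 = q_4, so the answer is 27379/666.

27379/666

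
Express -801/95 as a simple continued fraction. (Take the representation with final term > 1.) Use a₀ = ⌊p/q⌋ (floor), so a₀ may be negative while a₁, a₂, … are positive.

[-9; 1, 1, 3, 6, 2]

-801 = -9*95 + 54
95 = 1*54 + 41
54 = 1*41 + 13
41 = 3*13 + 2
13 = 6*2 + 1
2 = 2*1 + 0  (stop)
So -801/95 = [-9; 1, 1, 3, 6, 2].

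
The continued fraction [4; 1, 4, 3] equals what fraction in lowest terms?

Fold from the inside: start with 3/1.
  4 + 1/3 = 13/3
  1 + 3/13 = 16/13
  4 + 13/16 = 77/16

77/16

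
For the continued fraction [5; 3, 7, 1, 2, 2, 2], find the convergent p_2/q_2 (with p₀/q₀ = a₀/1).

Using pₖ = aₖpₖ₋₁ + pₖ₋₂, qₖ = aₖqₖ₋₁ + qₖ₋₂ (with p₋₁=1, p₋₂=0, q₋₁=0, q₋₂=1):
  k=0: a=5, p=5, q=1
  k=1: a=3, p=16, q=3
  k=2: a=7, p=117, q=22

117/22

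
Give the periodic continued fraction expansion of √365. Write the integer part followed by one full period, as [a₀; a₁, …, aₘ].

a₀ = ⌊√365⌋ = 19.

[19; 9, 1, 1, 9, 38]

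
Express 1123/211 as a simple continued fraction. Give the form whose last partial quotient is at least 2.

[5; 3, 9, 1, 2, 2]

1123 = 5*211 + 68
211 = 3*68 + 7
68 = 9*7 + 5
7 = 1*5 + 2
5 = 2*2 + 1
2 = 2*1 + 0  (stop)
So 1123/211 = [5; 3, 9, 1, 2, 2].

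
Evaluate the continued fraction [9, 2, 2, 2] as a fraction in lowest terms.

113/12

Using pₖ = aₖpₖ₋₁ + pₖ₋₂ and qₖ = aₖqₖ₋₁ + qₖ₋₂:
  k=0: a=9, p=9, q=1
  k=1: a=2, p=19, q=2
  k=2: a=2, p=47, q=5
  k=3: a=2, p=113, q=12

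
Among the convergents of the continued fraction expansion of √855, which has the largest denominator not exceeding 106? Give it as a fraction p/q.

√855 = [29; 4, 6, 4, 58, …] (period length 4).
Convergents:
  p_0/q_0 = 29/1
  p_1/q_1 = 117/4
  p_2/q_2 = 731/25
  p_3/q_3 = 3041/104
  p_4/q_4 = 177109/6057
q_3 = 104 ≤ 106 < 6057 = q_4, so the answer is 3041/104.

3041/104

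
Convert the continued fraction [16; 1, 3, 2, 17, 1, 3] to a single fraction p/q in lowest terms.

Fold from the inside: start with 3/1.
  1 + 1/3 = 4/3
  17 + 3/4 = 71/4
  2 + 4/71 = 146/71
  3 + 71/146 = 509/146
  1 + 146/509 = 655/509
  16 + 509/655 = 10989/655

10989/655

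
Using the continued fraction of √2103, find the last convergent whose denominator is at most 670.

√2103 = [45; 1, 6, 15, 6, 1, 90, …] (period length 6).
Convergents:
  p_0/q_0 = 45/1
  p_1/q_1 = 46/1
  p_2/q_2 = 321/7
  p_3/q_3 = 4861/106
  p_4/q_4 = 29487/643
  p_5/q_5 = 34348/749
q_4 = 643 ≤ 670 < 749 = q_5, so the answer is 29487/643.

29487/643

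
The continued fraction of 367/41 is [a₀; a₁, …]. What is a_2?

19

367 = 8·41 + 39   →  a_0 = 8
41 = 1·39 + 2   →  a_1 = 1
39 = 19·2 + 1   →  a_2 = 19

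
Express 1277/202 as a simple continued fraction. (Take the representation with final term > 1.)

1277 = 6·202 + 65
202 = 3·65 + 7
65 = 9·7 + 2
7 = 3·2 + 1
2 = 2·1 + 0  (stop)
So 1277/202 = [6; 3, 9, 3, 2].

[6; 3, 9, 3, 2]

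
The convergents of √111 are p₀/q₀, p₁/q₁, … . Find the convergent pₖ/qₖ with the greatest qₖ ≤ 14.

√111 = [10; 1, 1, 6, 1, 1, 20, …] (period length 6).
Convergents:
  p_0/q_0 = 10/1
  p_1/q_1 = 11/1
  p_2/q_2 = 21/2
  p_3/q_3 = 137/13
  p_4/q_4 = 158/15
q_3 = 13 ≤ 14 < 15 = q_4, so the answer is 137/13.

137/13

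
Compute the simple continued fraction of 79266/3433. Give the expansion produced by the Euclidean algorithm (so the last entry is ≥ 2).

[23; 11, 5, 2, 13, 2]

79266 = 23·3433 + 307
3433 = 11·307 + 56
307 = 5·56 + 27
56 = 2·27 + 2
27 = 13·2 + 1
2 = 2·1 + 0  (stop)
So 79266/3433 = [23; 11, 5, 2, 13, 2].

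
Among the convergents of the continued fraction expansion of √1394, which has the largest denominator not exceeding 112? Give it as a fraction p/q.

√1394 = [37; 2, 1, 36, 1, 2, 74, …] (period length 6).
Convergents:
  p_0/q_0 = 37/1
  p_1/q_1 = 75/2
  p_2/q_2 = 112/3
  p_3/q_3 = 4107/110
  p_4/q_4 = 4219/113
q_3 = 110 ≤ 112 < 113 = q_4, so the answer is 4107/110.

4107/110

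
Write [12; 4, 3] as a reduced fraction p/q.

Using pₖ = aₖpₖ₋₁ + pₖ₋₂ and qₖ = aₖqₖ₋₁ + qₖ₋₂:
  k=0: a=12, p=12, q=1
  k=1: a=4, p=49, q=4
  k=2: a=3, p=159, q=13

159/13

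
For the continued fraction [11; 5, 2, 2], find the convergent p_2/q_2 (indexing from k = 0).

123/11

Using pₖ = aₖpₖ₋₁ + pₖ₋₂, qₖ = aₖqₖ₋₁ + qₖ₋₂ (with p₋₁=1, p₋₂=0, q₋₁=0, q₋₂=1):
  k=0: a=11, p=11, q=1
  k=1: a=5, p=56, q=5
  k=2: a=2, p=123, q=11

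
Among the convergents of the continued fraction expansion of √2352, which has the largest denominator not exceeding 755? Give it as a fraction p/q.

18817/388

√2352 = [48; 2, 96, …] (period length 2).
Convergents:
  p_0/q_0 = 48/1
  p_1/q_1 = 97/2
  p_2/q_2 = 9360/193
  p_3/q_3 = 18817/388
  p_4/q_4 = 1815792/37441
q_3 = 388 ≤ 755 < 37441 = q_4, so the answer is 18817/388.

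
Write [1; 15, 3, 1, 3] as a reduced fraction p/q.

244/229

Using pₖ = aₖpₖ₋₁ + pₖ₋₂ and qₖ = aₖqₖ₋₁ + qₖ₋₂:
  k=0: a=1, p=1, q=1
  k=1: a=15, p=16, q=15
  k=2: a=3, p=49, q=46
  k=3: a=1, p=65, q=61
  k=4: a=3, p=244, q=229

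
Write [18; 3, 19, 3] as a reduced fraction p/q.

Fold from the inside: start with 3/1.
  19 + 1/3 = 58/3
  3 + 3/58 = 177/58
  18 + 58/177 = 3244/177

3244/177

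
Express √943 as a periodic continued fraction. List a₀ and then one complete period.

a₀ = ⌊√943⌋ = 30.
With m₀=0, d₀=1 and mₖ₊₁ = dₖaₖ − mₖ, dₖ₊₁ = (n − mₖ₊₁²)/dₖ, aₖ₊₁ = ⌊(a₀+mₖ₊₁)/dₖ₊₁⌋:
  k=1: m=30, d=43, a=1
  k=2: m=13, d=18, a=2
  k=3: m=23, d=23, a=2
  k=4: m=23, d=18, a=2
  k=5: m=13, d=43, a=1
  k=6: m=30, d=1, a=60
d=1 and a=2a₀=60 at k=6, so the next step gives (m, d) = (30, 43) again — its k=1 value — and the period has length 6.

[30; 1, 2, 2, 2, 1, 60]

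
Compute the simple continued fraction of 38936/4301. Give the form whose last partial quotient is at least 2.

[9; 18, 1, 17, 1, 11]

38936 = 9*4301 + 227
4301 = 18*227 + 215
227 = 1*215 + 12
215 = 17*12 + 11
12 = 1*11 + 1
11 = 11*1 + 0  (stop)
So 38936/4301 = [9; 18, 1, 17, 1, 11].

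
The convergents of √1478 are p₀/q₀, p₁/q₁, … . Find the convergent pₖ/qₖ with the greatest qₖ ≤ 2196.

53246/1385

√1478 = [38; 2, 4, 38, 4, 2, 76, …] (period length 6).
Convergents:
  p_0/q_0 = 38/1
  p_1/q_1 = 77/2
  p_2/q_2 = 346/9
  p_3/q_3 = 13225/344
  p_4/q_4 = 53246/1385
  p_5/q_5 = 119717/3114
q_4 = 1385 ≤ 2196 < 3114 = q_5, so the answer is 53246/1385.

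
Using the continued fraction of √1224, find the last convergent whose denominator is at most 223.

2449/70

√1224 = [34; 1, 68, …] (period length 2).
Convergents:
  p_0/q_0 = 34/1
  p_1/q_1 = 35/1
  p_2/q_2 = 2414/69
  p_3/q_3 = 2449/70
  p_4/q_4 = 168946/4829
q_3 = 70 ≤ 223 < 4829 = q_4, so the answer is 2449/70.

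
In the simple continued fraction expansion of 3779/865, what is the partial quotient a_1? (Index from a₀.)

3779 = 4·865 + 319   →  a_0 = 4
865 = 2·319 + 227   →  a_1 = 2

2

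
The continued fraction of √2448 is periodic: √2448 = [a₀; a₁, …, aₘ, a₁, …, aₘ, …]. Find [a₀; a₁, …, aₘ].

a₀ = ⌊√2448⌋ = 49.
With m₀=0, d₀=1 and mₖ₊₁ = dₖaₖ − mₖ, dₖ₊₁ = (n − mₖ₊₁²)/dₖ, aₖ₊₁ = ⌊(a₀+mₖ₊₁)/dₖ₊₁⌋:
  k=1: m=49, d=47, a=2
  k=2: m=45, d=9, a=10
  k=3: m=45, d=47, a=2
  k=4: m=49, d=1, a=98
d=1 and a=2a₀=98 at k=4, so the next step gives (m, d) = (49, 47) again — its k=1 value — and the period has length 4.

[49; 2, 10, 2, 98]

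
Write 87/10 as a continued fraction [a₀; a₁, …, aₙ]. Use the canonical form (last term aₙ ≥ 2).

87 = 8·10 + 7
10 = 1·7 + 3
7 = 2·3 + 1
3 = 3·1 + 0  (stop)
So 87/10 = [8; 1, 2, 3].

[8; 1, 2, 3]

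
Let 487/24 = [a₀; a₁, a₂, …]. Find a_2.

2

487 = 20·24 + 7   →  a_0 = 20
24 = 3·7 + 3   →  a_1 = 3
7 = 2·3 + 1   →  a_2 = 2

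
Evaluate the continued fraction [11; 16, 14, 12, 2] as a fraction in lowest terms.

Using pₖ = aₖpₖ₋₁ + pₖ₋₂ and qₖ = aₖqₖ₋₁ + qₖ₋₂:
  k=0: a=11, p=11, q=1
  k=1: a=16, p=177, q=16
  k=2: a=14, p=2489, q=225
  k=3: a=12, p=30045, q=2716
  k=4: a=2, p=62579, q=5657

62579/5657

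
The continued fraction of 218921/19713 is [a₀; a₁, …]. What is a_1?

9

218921 = 11·19713 + 2078   →  a_0 = 11
19713 = 9·2078 + 1011   →  a_1 = 9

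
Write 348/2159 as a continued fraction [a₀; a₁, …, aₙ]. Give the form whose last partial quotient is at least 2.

[0; 6, 4, 1, 9, 7]

348 = 0·2159 + 348
2159 = 6·348 + 71
348 = 4·71 + 64
71 = 1·64 + 7
64 = 9·7 + 1
7 = 7·1 + 0  (stop)
So 348/2159 = [0; 6, 4, 1, 9, 7].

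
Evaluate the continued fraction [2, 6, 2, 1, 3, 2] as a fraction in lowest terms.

343/159

Using pₖ = aₖpₖ₋₁ + pₖ₋₂ and qₖ = aₖqₖ₋₁ + qₖ₋₂:
  k=0: a=2, p=2, q=1
  k=1: a=6, p=13, q=6
  k=2: a=2, p=28, q=13
  k=3: a=1, p=41, q=19
  k=4: a=3, p=151, q=70
  k=5: a=2, p=343, q=159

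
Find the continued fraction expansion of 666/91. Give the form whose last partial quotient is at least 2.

[7; 3, 7, 4]

666 = 7·91 + 29
91 = 3·29 + 4
29 = 7·4 + 1
4 = 4·1 + 0  (stop)
So 666/91 = [7; 3, 7, 4].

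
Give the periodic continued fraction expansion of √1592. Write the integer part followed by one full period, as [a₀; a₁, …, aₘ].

[39; 1, 8, 1, 78]

a₀ = ⌊√1592⌋ = 39.
With m₀=0, d₀=1 and mₖ₊₁ = dₖaₖ − mₖ, dₖ₊₁ = (n − mₖ₊₁²)/dₖ, aₖ₊₁ = ⌊(a₀+mₖ₊₁)/dₖ₊₁⌋:
  k=1: m=39, d=71, a=1
  k=2: m=32, d=8, a=8
  k=3: m=32, d=71, a=1
  k=4: m=39, d=1, a=78
d=1 and a=2a₀=78 at k=4, so the next step gives (m, d) = (39, 71) again — its k=1 value — and the period has length 4.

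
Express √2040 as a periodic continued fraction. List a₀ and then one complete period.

[45; 6, 90]

a₀ = ⌊√2040⌋ = 45.
With m₀=0, d₀=1 and mₖ₊₁ = dₖaₖ − mₖ, dₖ₊₁ = (n − mₖ₊₁²)/dₖ, aₖ₊₁ = ⌊(a₀+mₖ₊₁)/dₖ₊₁⌋:
  k=1: m=45, d=15, a=6
  k=2: m=45, d=1, a=90
d=1 and a=2a₀=90 at k=2, so the next step gives (m, d) = (45, 15) again — its k=1 value — and the period has length 2.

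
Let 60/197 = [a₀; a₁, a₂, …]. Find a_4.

60 = 0·197 + 60   →  a_0 = 0
197 = 3·60 + 17   →  a_1 = 3
60 = 3·17 + 9   →  a_2 = 3
17 = 1·9 + 8   →  a_3 = 1
9 = 1·8 + 1   →  a_4 = 1

1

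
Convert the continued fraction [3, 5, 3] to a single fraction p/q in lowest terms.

Using pₖ = aₖpₖ₋₁ + pₖ₋₂ and qₖ = aₖqₖ₋₁ + qₖ₋₂:
  k=0: a=3, p=3, q=1
  k=1: a=5, p=16, q=5
  k=2: a=3, p=51, q=16

51/16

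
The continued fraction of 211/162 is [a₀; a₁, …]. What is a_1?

3

211 = 1·162 + 49   →  a_0 = 1
162 = 3·49 + 15   →  a_1 = 3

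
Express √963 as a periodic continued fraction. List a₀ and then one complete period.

a₀ = ⌊√963⌋ = 31.
With m₀=0, d₀=1 and mₖ₊₁ = dₖaₖ − mₖ, dₖ₊₁ = (n − mₖ₊₁²)/dₖ, aₖ₊₁ = ⌊(a₀+mₖ₊₁)/dₖ₊₁⌋:
  k=1: m=31, d=2, a=31
  k=2: m=31, d=1, a=62
d=1 and a=2a₀=62 at k=2, so the next step gives (m, d) = (31, 2) again — its k=1 value — and the period has length 2.

[31; 31, 62]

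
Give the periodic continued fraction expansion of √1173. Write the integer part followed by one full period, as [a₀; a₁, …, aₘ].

[34; 4, 68]

a₀ = ⌊√1173⌋ = 34.
With m₀=0, d₀=1 and mₖ₊₁ = dₖaₖ − mₖ, dₖ₊₁ = (n − mₖ₊₁²)/dₖ, aₖ₊₁ = ⌊(a₀+mₖ₊₁)/dₖ₊₁⌋:
  k=1: m=34, d=17, a=4
  k=2: m=34, d=1, a=68
d=1 and a=2a₀=68 at k=2, so the next step gives (m, d) = (34, 17) again — its k=1 value — and the period has length 2.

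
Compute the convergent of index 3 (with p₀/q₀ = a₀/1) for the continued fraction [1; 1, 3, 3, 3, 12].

23/13

Using pₖ = aₖpₖ₋₁ + pₖ₋₂, qₖ = aₖqₖ₋₁ + qₖ₋₂ (with p₋₁=1, p₋₂=0, q₋₁=0, q₋₂=1):
  k=0: a=1, p=1, q=1
  k=1: a=1, p=2, q=1
  k=2: a=3, p=7, q=4
  k=3: a=3, p=23, q=13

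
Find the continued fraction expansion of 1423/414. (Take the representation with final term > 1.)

1423 = 3×414 + 181
414 = 2×181 + 52
181 = 3×52 + 25
52 = 2×25 + 2
25 = 12×2 + 1
2 = 2×1 + 0  (stop)
So 1423/414 = [3; 2, 3, 2, 12, 2].

[3; 2, 3, 2, 12, 2]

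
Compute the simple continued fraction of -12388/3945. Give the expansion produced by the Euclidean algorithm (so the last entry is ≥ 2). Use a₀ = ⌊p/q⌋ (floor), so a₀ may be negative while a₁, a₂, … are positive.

-12388 = -4*3945 + 3392
3945 = 1*3392 + 553
3392 = 6*553 + 74
553 = 7*74 + 35
74 = 2*35 + 4
35 = 8*4 + 3
4 = 1*3 + 1
3 = 3*1 + 0  (stop)
So -12388/3945 = [-4; 1, 6, 7, 2, 8, 1, 3].

[-4; 1, 6, 7, 2, 8, 1, 3]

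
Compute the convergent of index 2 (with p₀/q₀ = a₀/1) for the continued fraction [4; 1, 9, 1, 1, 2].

49/10

Using pₖ = aₖpₖ₋₁ + pₖ₋₂, qₖ = aₖqₖ₋₁ + qₖ₋₂ (with p₋₁=1, p₋₂=0, q₋₁=0, q₋₂=1):
  k=0: a=4, p=4, q=1
  k=1: a=1, p=5, q=1
  k=2: a=9, p=49, q=10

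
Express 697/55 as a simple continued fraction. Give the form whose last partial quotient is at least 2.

[12; 1, 2, 18]

697 = 12·55 + 37
55 = 1·37 + 18
37 = 2·18 + 1
18 = 18·1 + 0  (stop)
So 697/55 = [12; 1, 2, 18].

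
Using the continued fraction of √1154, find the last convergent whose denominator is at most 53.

1155/34

√1154 = [33; 1, 32, 1, 66, …] (period length 4).
Convergents:
  p_0/q_0 = 33/1
  p_1/q_1 = 34/1
  p_2/q_2 = 1121/33
  p_3/q_3 = 1155/34
  p_4/q_4 = 77351/2277
q_3 = 34 ≤ 53 < 2277 = q_4, so the answer is 1155/34.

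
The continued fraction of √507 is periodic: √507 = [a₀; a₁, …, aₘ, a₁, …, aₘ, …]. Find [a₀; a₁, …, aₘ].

[22; 1, 1, 14, 1, 1, 44]

a₀ = ⌊√507⌋ = 22.
With m₀=0, d₀=1 and mₖ₊₁ = dₖaₖ − mₖ, dₖ₊₁ = (n − mₖ₊₁²)/dₖ, aₖ₊₁ = ⌊(a₀+mₖ₊₁)/dₖ₊₁⌋:
  k=1: m=22, d=23, a=1
  k=2: m=1, d=22, a=1
  k=3: m=21, d=3, a=14
  k=4: m=21, d=22, a=1
  k=5: m=1, d=23, a=1
  k=6: m=22, d=1, a=44
d=1 and a=2a₀=44 at k=6, so the next step gives (m, d) = (22, 23) again — its k=1 value — and the period has length 6.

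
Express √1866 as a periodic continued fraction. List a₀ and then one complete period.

a₀ = ⌊√1866⌋ = 43.
With m₀=0, d₀=1 and mₖ₊₁ = dₖaₖ − mₖ, dₖ₊₁ = (n − mₖ₊₁²)/dₖ, aₖ₊₁ = ⌊(a₀+mₖ₊₁)/dₖ₊₁⌋:
  k=1: m=43, d=17, a=5
  k=2: m=42, d=6, a=14
  k=3: m=42, d=17, a=5
  k=4: m=43, d=1, a=86
d=1 and a=2a₀=86 at k=4, so the next step gives (m, d) = (43, 17) again — its k=1 value — and the period has length 4.

[43; 5, 14, 5, 86]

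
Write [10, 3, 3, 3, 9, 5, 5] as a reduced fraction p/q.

83938/8147

Using pₖ = aₖpₖ₋₁ + pₖ₋₂ and qₖ = aₖqₖ₋₁ + qₖ₋₂:
  k=0: a=10, p=10, q=1
  k=1: a=3, p=31, q=3
  k=2: a=3, p=103, q=10
  k=3: a=3, p=340, q=33
  k=4: a=9, p=3163, q=307
  k=5: a=5, p=16155, q=1568
  k=6: a=5, p=83938, q=8147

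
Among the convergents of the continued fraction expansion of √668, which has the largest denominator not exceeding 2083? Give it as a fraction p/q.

√668 = [25; 1, 5, 2, 12, 2, 5, 1, 50, …] (period length 8).
Convergents:
  p_0/q_0 = 25/1
  p_1/q_1 = 26/1
  p_2/q_2 = 155/6
  p_3/q_3 = 336/13
  p_4/q_4 = 4187/162
  p_5/q_5 = 8710/337
  p_6/q_6 = 47737/1847
  p_7/q_7 = 56447/2184
q_6 = 1847 ≤ 2083 < 2184 = q_7, so the answer is 47737/1847.

47737/1847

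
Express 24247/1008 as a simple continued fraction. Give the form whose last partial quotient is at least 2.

24247 = 24×1008 + 55
1008 = 18×55 + 18
55 = 3×18 + 1
18 = 18×1 + 0  (stop)
So 24247/1008 = [24; 18, 3, 18].

[24; 18, 3, 18]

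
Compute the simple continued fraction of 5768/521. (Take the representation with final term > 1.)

5768 = 11·521 + 37
521 = 14·37 + 3
37 = 12·3 + 1
3 = 3·1 + 0  (stop)
So 5768/521 = [11; 14, 12, 3].

[11; 14, 12, 3]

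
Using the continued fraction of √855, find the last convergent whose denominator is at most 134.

3041/104

√855 = [29; 4, 6, 4, 58, …] (period length 4).
Convergents:
  p_0/q_0 = 29/1
  p_1/q_1 = 117/4
  p_2/q_2 = 731/25
  p_3/q_3 = 3041/104
  p_4/q_4 = 177109/6057
q_3 = 104 ≤ 134 < 6057 = q_4, so the answer is 3041/104.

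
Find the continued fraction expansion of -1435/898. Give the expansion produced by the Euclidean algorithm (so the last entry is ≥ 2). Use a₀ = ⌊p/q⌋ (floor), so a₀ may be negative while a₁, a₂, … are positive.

-1435 = -2×898 + 361
898 = 2×361 + 176
361 = 2×176 + 9
176 = 19×9 + 5
9 = 1×5 + 4
5 = 1×4 + 1
4 = 4×1 + 0  (stop)
So -1435/898 = [-2; 2, 2, 19, 1, 1, 4].

[-2; 2, 2, 19, 1, 1, 4]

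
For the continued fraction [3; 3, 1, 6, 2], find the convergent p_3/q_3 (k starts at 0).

88/27

Using pₖ = aₖpₖ₋₁ + pₖ₋₂, qₖ = aₖqₖ₋₁ + qₖ₋₂ (with p₋₁=1, p₋₂=0, q₋₁=0, q₋₂=1):
  k=0: a=3, p=3, q=1
  k=1: a=3, p=10, q=3
  k=2: a=1, p=13, q=4
  k=3: a=6, p=88, q=27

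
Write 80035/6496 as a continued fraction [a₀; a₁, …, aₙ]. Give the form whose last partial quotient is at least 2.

80035 = 12×6496 + 2083
6496 = 3×2083 + 247
2083 = 8×247 + 107
247 = 2×107 + 33
107 = 3×33 + 8
33 = 4×8 + 1
8 = 8×1 + 0  (stop)
So 80035/6496 = [12; 3, 8, 2, 3, 4, 8].

[12; 3, 8, 2, 3, 4, 8]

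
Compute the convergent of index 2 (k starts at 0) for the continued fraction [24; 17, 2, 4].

Using pₖ = aₖpₖ₋₁ + pₖ₋₂, qₖ = aₖqₖ₋₁ + qₖ₋₂ (with p₋₁=1, p₋₂=0, q₋₁=0, q₋₂=1):
  k=0: a=24, p=24, q=1
  k=1: a=17, p=409, q=17
  k=2: a=2, p=842, q=35

842/35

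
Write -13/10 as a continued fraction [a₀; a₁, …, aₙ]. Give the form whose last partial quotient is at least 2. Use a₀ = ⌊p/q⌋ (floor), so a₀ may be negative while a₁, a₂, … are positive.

[-2; 1, 2, 3]

-13 = -2×10 + 7
10 = 1×7 + 3
7 = 2×3 + 1
3 = 3×1 + 0  (stop)
So -13/10 = [-2; 1, 2, 3].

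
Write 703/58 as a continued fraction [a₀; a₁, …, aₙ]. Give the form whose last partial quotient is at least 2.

703 = 12*58 + 7
58 = 8*7 + 2
7 = 3*2 + 1
2 = 2*1 + 0  (stop)
So 703/58 = [12; 8, 3, 2].

[12; 8, 3, 2]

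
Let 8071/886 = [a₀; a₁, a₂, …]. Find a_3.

2

8071 = 9·886 + 97   →  a_0 = 9
886 = 9·97 + 13   →  a_1 = 9
97 = 7·13 + 6   →  a_2 = 7
13 = 2·6 + 1   →  a_3 = 2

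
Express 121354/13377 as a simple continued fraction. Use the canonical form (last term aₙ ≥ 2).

[9; 13, 1, 11, 2, 12, 3]

121354 = 9·13377 + 961
13377 = 13·961 + 884
961 = 1·884 + 77
884 = 11·77 + 37
77 = 2·37 + 3
37 = 12·3 + 1
3 = 3·1 + 0  (stop)
So 121354/13377 = [9; 13, 1, 11, 2, 12, 3].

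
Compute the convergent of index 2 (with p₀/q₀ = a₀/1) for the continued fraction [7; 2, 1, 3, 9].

Using pₖ = aₖpₖ₋₁ + pₖ₋₂, qₖ = aₖqₖ₋₁ + qₖ₋₂ (with p₋₁=1, p₋₂=0, q₋₁=0, q₋₂=1):
  k=0: a=7, p=7, q=1
  k=1: a=2, p=15, q=2
  k=2: a=1, p=22, q=3

22/3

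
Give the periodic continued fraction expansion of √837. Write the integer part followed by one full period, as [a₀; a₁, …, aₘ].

a₀ = ⌊√837⌋ = 28.
With m₀=0, d₀=1 and mₖ₊₁ = dₖaₖ − mₖ, dₖ₊₁ = (n − mₖ₊₁²)/dₖ, aₖ₊₁ = ⌊(a₀+mₖ₊₁)/dₖ₊₁⌋:
  k=1: m=28, d=53, a=1
  k=2: m=25, d=4, a=13
  k=3: m=27, d=27, a=2
  k=4: m=27, d=4, a=13
  k=5: m=25, d=53, a=1
  k=6: m=28, d=1, a=56
d=1 and a=2a₀=56 at k=6, so the next step gives (m, d) = (28, 53) again — its k=1 value — and the period has length 6.

[28; 1, 13, 2, 13, 1, 56]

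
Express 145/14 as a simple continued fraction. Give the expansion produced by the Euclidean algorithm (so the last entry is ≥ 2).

145 = 10×14 + 5
14 = 2×5 + 4
5 = 1×4 + 1
4 = 4×1 + 0  (stop)
So 145/14 = [10; 2, 1, 4].

[10; 2, 1, 4]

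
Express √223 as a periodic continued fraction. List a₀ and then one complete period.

[14; 1, 13, 1, 28]

a₀ = ⌊√223⌋ = 14.
With m₀=0, d₀=1 and mₖ₊₁ = dₖaₖ − mₖ, dₖ₊₁ = (n − mₖ₊₁²)/dₖ, aₖ₊₁ = ⌊(a₀+mₖ₊₁)/dₖ₊₁⌋:
  k=1: m=14, d=27, a=1
  k=2: m=13, d=2, a=13
  k=3: m=13, d=27, a=1
  k=4: m=14, d=1, a=28
d=1 and a=2a₀=28 at k=4, so the next step gives (m, d) = (14, 27) again — its k=1 value — and the period has length 4.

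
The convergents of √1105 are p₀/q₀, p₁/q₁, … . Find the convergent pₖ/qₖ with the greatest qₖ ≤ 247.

6881/207

√1105 = [33; 4, 7, 7, 4, 66, …] (period length 5).
Convergents:
  p_0/q_0 = 33/1
  p_1/q_1 = 133/4
  p_2/q_2 = 964/29
  p_3/q_3 = 6881/207
  p_4/q_4 = 28488/857
q_3 = 207 ≤ 247 < 857 = q_4, so the answer is 6881/207.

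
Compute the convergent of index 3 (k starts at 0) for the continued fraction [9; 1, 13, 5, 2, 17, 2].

Using pₖ = aₖpₖ₋₁ + pₖ₋₂, qₖ = aₖqₖ₋₁ + qₖ₋₂ (with p₋₁=1, p₋₂=0, q₋₁=0, q₋₂=1):
  k=0: a=9, p=9, q=1
  k=1: a=1, p=10, q=1
  k=2: a=13, p=139, q=14
  k=3: a=5, p=705, q=71

705/71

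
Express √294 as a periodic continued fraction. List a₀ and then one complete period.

[17; 6, 1, 4, 1, 6, 34]

a₀ = ⌊√294⌋ = 17.
With m₀=0, d₀=1 and mₖ₊₁ = dₖaₖ − mₖ, dₖ₊₁ = (n − mₖ₊₁²)/dₖ, aₖ₊₁ = ⌊(a₀+mₖ₊₁)/dₖ₊₁⌋:
  k=1: m=17, d=5, a=6
  k=2: m=13, d=25, a=1
  k=3: m=12, d=6, a=4
  k=4: m=12, d=25, a=1
  k=5: m=13, d=5, a=6
  k=6: m=17, d=1, a=34
d=1 and a=2a₀=34 at k=6, so the next step gives (m, d) = (17, 5) again — its k=1 value — and the period has length 6.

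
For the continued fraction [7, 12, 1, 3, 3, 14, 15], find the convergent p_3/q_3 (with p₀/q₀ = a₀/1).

361/51

Using pₖ = aₖpₖ₋₁ + pₖ₋₂, qₖ = aₖqₖ₋₁ + qₖ₋₂ (with p₋₁=1, p₋₂=0, q₋₁=0, q₋₂=1):
  k=0: a=7, p=7, q=1
  k=1: a=12, p=85, q=12
  k=2: a=1, p=92, q=13
  k=3: a=3, p=361, q=51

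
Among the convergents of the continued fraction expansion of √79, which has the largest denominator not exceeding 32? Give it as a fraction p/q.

√79 = [8; 1, 7, 1, 16, …] (period length 4).
Convergents:
  p_0/q_0 = 8/1
  p_1/q_1 = 9/1
  p_2/q_2 = 71/8
  p_3/q_3 = 80/9
  p_4/q_4 = 1351/152
q_3 = 9 ≤ 32 < 152 = q_4, so the answer is 80/9.

80/9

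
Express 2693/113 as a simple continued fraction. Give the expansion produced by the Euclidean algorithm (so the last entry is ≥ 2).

2693 = 23·113 + 94
113 = 1·94 + 19
94 = 4·19 + 18
19 = 1·18 + 1
18 = 18·1 + 0  (stop)
So 2693/113 = [23; 1, 4, 1, 18].

[23; 1, 4, 1, 18]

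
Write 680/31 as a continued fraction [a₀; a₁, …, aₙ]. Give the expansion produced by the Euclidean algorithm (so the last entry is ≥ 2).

[21; 1, 14, 2]

680 = 21·31 + 29
31 = 1·29 + 2
29 = 14·2 + 1
2 = 2·1 + 0  (stop)
So 680/31 = [21; 1, 14, 2].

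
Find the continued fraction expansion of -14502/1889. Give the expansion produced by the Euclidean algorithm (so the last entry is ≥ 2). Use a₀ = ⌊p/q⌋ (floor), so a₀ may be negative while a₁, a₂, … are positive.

-14502 = -8×1889 + 610
1889 = 3×610 + 59
610 = 10×59 + 20
59 = 2×20 + 19
20 = 1×19 + 1
19 = 19×1 + 0  (stop)
So -14502/1889 = [-8; 3, 10, 2, 1, 19].

[-8; 3, 10, 2, 1, 19]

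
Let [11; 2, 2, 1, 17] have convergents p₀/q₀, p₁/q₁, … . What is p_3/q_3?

80/7

Using pₖ = aₖpₖ₋₁ + pₖ₋₂, qₖ = aₖqₖ₋₁ + qₖ₋₂ (with p₋₁=1, p₋₂=0, q₋₁=0, q₋₂=1):
  k=0: a=11, p=11, q=1
  k=1: a=2, p=23, q=2
  k=2: a=2, p=57, q=5
  k=3: a=1, p=80, q=7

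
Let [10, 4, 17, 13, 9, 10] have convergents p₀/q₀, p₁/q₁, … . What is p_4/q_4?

Using pₖ = aₖpₖ₋₁ + pₖ₋₂, qₖ = aₖqₖ₋₁ + qₖ₋₂ (with p₋₁=1, p₋₂=0, q₋₁=0, q₋₂=1):
  k=0: a=10, p=10, q=1
  k=1: a=4, p=41, q=4
  k=2: a=17, p=707, q=69
  k=3: a=13, p=9232, q=901
  k=4: a=9, p=83795, q=8178

83795/8178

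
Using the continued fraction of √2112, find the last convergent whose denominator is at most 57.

√2112 = [45; 1, 21, 1, 90, …] (period length 4).
Convergents:
  p_0/q_0 = 45/1
  p_1/q_1 = 46/1
  p_2/q_2 = 1011/22
  p_3/q_3 = 1057/23
  p_4/q_4 = 96141/2092
q_3 = 23 ≤ 57 < 2092 = q_4, so the answer is 1057/23.

1057/23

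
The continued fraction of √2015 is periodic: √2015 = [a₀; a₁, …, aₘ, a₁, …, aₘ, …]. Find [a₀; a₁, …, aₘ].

a₀ = ⌊√2015⌋ = 44.
With m₀=0, d₀=1 and mₖ₊₁ = dₖaₖ − mₖ, dₖ₊₁ = (n − mₖ₊₁²)/dₖ, aₖ₊₁ = ⌊(a₀+mₖ₊₁)/dₖ₊₁⌋:
  k=1: m=44, d=79, a=1
  k=2: m=35, d=10, a=7
  k=3: m=35, d=79, a=1
  k=4: m=44, d=1, a=88
d=1 and a=2a₀=88 at k=4, so the next step gives (m, d) = (44, 79) again — its k=1 value — and the period has length 4.

[44; 1, 7, 1, 88]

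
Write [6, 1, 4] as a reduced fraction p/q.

34/5

Fold from the inside: start with 4/1.
  1 + 1/4 = 5/4
  6 + 4/5 = 34/5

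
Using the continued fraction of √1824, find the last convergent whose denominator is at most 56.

√1824 = [42; 1, 2, 2, 2, 1, 84, …] (period length 6).
Convergents:
  p_0/q_0 = 42/1
  p_1/q_1 = 43/1
  p_2/q_2 = 128/3
  p_3/q_3 = 299/7
  p_4/q_4 = 726/17
  p_5/q_5 = 1025/24
  p_6/q_6 = 86826/2033
q_5 = 24 ≤ 56 < 2033 = q_6, so the answer is 1025/24.

1025/24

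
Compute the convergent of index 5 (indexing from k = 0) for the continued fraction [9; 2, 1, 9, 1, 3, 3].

Using pₖ = aₖpₖ₋₁ + pₖ₋₂, qₖ = aₖqₖ₋₁ + qₖ₋₂ (with p₋₁=1, p₋₂=0, q₋₁=0, q₋₂=1):
  k=0: a=9, p=9, q=1
  k=1: a=2, p=19, q=2
  k=2: a=1, p=28, q=3
  k=3: a=9, p=271, q=29
  k=4: a=1, p=299, q=32
  k=5: a=3, p=1168, q=125

1168/125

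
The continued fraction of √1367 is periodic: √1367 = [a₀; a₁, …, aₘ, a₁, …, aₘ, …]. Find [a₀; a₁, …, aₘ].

[36; 1, 35, 1, 72]

a₀ = ⌊√1367⌋ = 36.
With m₀=0, d₀=1 and mₖ₊₁ = dₖaₖ − mₖ, dₖ₊₁ = (n − mₖ₊₁²)/dₖ, aₖ₊₁ = ⌊(a₀+mₖ₊₁)/dₖ₊₁⌋:
  k=1: m=36, d=71, a=1
  k=2: m=35, d=2, a=35
  k=3: m=35, d=71, a=1
  k=4: m=36, d=1, a=72
d=1 and a=2a₀=72 at k=4, so the next step gives (m, d) = (36, 71) again — its k=1 value — and the period has length 4.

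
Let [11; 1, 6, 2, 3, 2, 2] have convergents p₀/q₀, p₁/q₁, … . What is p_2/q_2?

Using pₖ = aₖpₖ₋₁ + pₖ₋₂, qₖ = aₖqₖ₋₁ + qₖ₋₂ (with p₋₁=1, p₋₂=0, q₋₁=0, q₋₂=1):
  k=0: a=11, p=11, q=1
  k=1: a=1, p=12, q=1
  k=2: a=6, p=83, q=7

83/7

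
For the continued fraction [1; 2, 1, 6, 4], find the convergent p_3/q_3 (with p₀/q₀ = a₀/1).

Using pₖ = aₖpₖ₋₁ + pₖ₋₂, qₖ = aₖqₖ₋₁ + qₖ₋₂ (with p₋₁=1, p₋₂=0, q₋₁=0, q₋₂=1):
  k=0: a=1, p=1, q=1
  k=1: a=2, p=3, q=2
  k=2: a=1, p=4, q=3
  k=3: a=6, p=27, q=20

27/20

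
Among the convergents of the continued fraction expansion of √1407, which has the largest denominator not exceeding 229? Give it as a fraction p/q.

√1407 = [37; 1, 1, 24, 1, 1, 74, …] (period length 6).
Convergents:
  p_0/q_0 = 37/1
  p_1/q_1 = 38/1
  p_2/q_2 = 75/2
  p_3/q_3 = 1838/49
  p_4/q_4 = 1913/51
  p_5/q_5 = 3751/100
  p_6/q_6 = 279487/7451
q_5 = 100 ≤ 229 < 7451 = q_6, so the answer is 3751/100.

3751/100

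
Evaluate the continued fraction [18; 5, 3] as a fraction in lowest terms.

291/16

Using pₖ = aₖpₖ₋₁ + pₖ₋₂ and qₖ = aₖqₖ₋₁ + qₖ₋₂:
  k=0: a=18, p=18, q=1
  k=1: a=5, p=91, q=5
  k=2: a=3, p=291, q=16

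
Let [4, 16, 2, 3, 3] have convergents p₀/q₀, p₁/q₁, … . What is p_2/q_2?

134/33

Using pₖ = aₖpₖ₋₁ + pₖ₋₂, qₖ = aₖqₖ₋₁ + qₖ₋₂ (with p₋₁=1, p₋₂=0, q₋₁=0, q₋₂=1):
  k=0: a=4, p=4, q=1
  k=1: a=16, p=65, q=16
  k=2: a=2, p=134, q=33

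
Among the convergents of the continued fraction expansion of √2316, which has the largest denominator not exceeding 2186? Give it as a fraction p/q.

37008/769

√2316 = [48; 8, 96, …] (period length 2).
Convergents:
  p_0/q_0 = 48/1
  p_1/q_1 = 385/8
  p_2/q_2 = 37008/769
  p_3/q_3 = 296449/6160
q_2 = 769 ≤ 2186 < 6160 = q_3, so the answer is 37008/769.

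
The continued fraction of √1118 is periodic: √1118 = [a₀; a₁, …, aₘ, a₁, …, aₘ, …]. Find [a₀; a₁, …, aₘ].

[33; 2, 3, 2, 3, 2, 66]

a₀ = ⌊√1118⌋ = 33.
With m₀=0, d₀=1 and mₖ₊₁ = dₖaₖ − mₖ, dₖ₊₁ = (n − mₖ₊₁²)/dₖ, aₖ₊₁ = ⌊(a₀+mₖ₊₁)/dₖ₊₁⌋:
  k=1: m=33, d=29, a=2
  k=2: m=25, d=17, a=3
  k=3: m=26, d=26, a=2
  k=4: m=26, d=17, a=3
  k=5: m=25, d=29, a=2
  k=6: m=33, d=1, a=66
d=1 and a=2a₀=66 at k=6, so the next step gives (m, d) = (33, 29) again — its k=1 value — and the period has length 6.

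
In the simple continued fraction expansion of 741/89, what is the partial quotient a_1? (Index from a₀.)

741 = 8·89 + 29   →  a_0 = 8
89 = 3·29 + 2   →  a_1 = 3

3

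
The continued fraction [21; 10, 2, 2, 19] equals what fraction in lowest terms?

Using pₖ = aₖpₖ₋₁ + pₖ₋₂ and qₖ = aₖqₖ₋₁ + qₖ₋₂:
  k=0: a=21, p=21, q=1
  k=1: a=10, p=211, q=10
  k=2: a=2, p=443, q=21
  k=3: a=2, p=1097, q=52
  k=4: a=19, p=21286, q=1009

21286/1009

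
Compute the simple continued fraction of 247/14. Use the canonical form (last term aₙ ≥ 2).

247 = 17×14 + 9
14 = 1×9 + 5
9 = 1×5 + 4
5 = 1×4 + 1
4 = 4×1 + 0  (stop)
So 247/14 = [17; 1, 1, 1, 4].

[17; 1, 1, 1, 4]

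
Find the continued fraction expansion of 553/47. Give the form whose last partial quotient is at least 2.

553 = 11·47 + 36
47 = 1·36 + 11
36 = 3·11 + 3
11 = 3·3 + 2
3 = 1·2 + 1
2 = 2·1 + 0  (stop)
So 553/47 = [11; 1, 3, 3, 1, 2].

[11; 1, 3, 3, 1, 2]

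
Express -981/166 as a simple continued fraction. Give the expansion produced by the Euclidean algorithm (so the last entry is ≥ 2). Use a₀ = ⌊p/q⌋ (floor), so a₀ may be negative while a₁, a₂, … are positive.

-981 = -6·166 + 15
166 = 11·15 + 1
15 = 15·1 + 0  (stop)
So -981/166 = [-6; 11, 15].

[-6; 11, 15]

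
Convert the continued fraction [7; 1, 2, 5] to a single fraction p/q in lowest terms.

Fold from the inside: start with 5/1.
  2 + 1/5 = 11/5
  1 + 5/11 = 16/11
  7 + 11/16 = 123/16

123/16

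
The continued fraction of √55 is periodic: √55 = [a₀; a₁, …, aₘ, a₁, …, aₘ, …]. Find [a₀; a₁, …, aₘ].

a₀ = ⌊√55⌋ = 7.
With m₀=0, d₀=1 and mₖ₊₁ = dₖaₖ − mₖ, dₖ₊₁ = (n − mₖ₊₁²)/dₖ, aₖ₊₁ = ⌊(a₀+mₖ₊₁)/dₖ₊₁⌋:
  k=1: m=7, d=6, a=2
  k=2: m=5, d=5, a=2
  k=3: m=5, d=6, a=2
  k=4: m=7, d=1, a=14
d=1 and a=2a₀=14 at k=4, so the next step gives (m, d) = (7, 6) again — its k=1 value — and the period has length 4.

[7; 2, 2, 2, 14]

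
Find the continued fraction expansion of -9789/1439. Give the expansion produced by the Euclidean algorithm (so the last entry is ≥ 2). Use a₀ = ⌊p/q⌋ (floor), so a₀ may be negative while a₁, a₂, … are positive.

-9789 = -7·1439 + 284
1439 = 5·284 + 19
284 = 14·19 + 18
19 = 1·18 + 1
18 = 18·1 + 0  (stop)
So -9789/1439 = [-7; 5, 14, 1, 18].

[-7; 5, 14, 1, 18]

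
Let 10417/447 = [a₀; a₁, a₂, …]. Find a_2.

3

10417 = 23·447 + 136   →  a_0 = 23
447 = 3·136 + 39   →  a_1 = 3
136 = 3·39 + 19   →  a_2 = 3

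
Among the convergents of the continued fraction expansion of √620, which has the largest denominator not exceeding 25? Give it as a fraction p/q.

249/10

√620 = [24; 1, 8, 1, 48, …] (period length 4).
Convergents:
  p_0/q_0 = 24/1
  p_1/q_1 = 25/1
  p_2/q_2 = 224/9
  p_3/q_3 = 249/10
  p_4/q_4 = 12176/489
q_3 = 10 ≤ 25 < 489 = q_4, so the answer is 249/10.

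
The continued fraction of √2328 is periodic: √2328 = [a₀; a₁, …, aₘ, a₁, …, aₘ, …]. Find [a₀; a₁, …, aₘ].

[48; 4, 96]

a₀ = ⌊√2328⌋ = 48.
With m₀=0, d₀=1 and mₖ₊₁ = dₖaₖ − mₖ, dₖ₊₁ = (n − mₖ₊₁²)/dₖ, aₖ₊₁ = ⌊(a₀+mₖ₊₁)/dₖ₊₁⌋:
  k=1: m=48, d=24, a=4
  k=2: m=48, d=1, a=96
d=1 and a=2a₀=96 at k=2, so the next step gives (m, d) = (48, 24) again — its k=1 value — and the period has length 2.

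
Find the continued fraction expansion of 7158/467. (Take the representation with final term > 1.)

7158 = 15·467 + 153
467 = 3·153 + 8
153 = 19·8 + 1
8 = 8·1 + 0  (stop)
So 7158/467 = [15; 3, 19, 8].

[15; 3, 19, 8]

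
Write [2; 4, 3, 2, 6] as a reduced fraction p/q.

431/193

Using pₖ = aₖpₖ₋₁ + pₖ₋₂ and qₖ = aₖqₖ₋₁ + qₖ₋₂:
  k=0: a=2, p=2, q=1
  k=1: a=4, p=9, q=4
  k=2: a=3, p=29, q=13
  k=3: a=2, p=67, q=30
  k=4: a=6, p=431, q=193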